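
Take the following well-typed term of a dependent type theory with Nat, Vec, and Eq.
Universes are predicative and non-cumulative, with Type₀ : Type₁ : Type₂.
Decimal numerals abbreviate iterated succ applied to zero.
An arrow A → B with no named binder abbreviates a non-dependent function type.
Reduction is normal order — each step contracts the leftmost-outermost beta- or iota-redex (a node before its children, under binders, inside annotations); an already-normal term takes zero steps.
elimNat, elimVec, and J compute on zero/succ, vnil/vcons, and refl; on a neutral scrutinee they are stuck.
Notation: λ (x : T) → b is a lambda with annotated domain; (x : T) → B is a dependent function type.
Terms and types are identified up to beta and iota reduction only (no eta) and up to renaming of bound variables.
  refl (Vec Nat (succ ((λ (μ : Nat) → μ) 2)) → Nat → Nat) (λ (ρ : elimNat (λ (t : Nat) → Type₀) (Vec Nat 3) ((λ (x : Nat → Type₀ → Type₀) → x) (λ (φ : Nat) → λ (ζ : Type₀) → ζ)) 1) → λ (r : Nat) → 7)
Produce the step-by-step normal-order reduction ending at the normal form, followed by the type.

reduction (normal order):
  refl (Vec Nat (succ ((λ (μ : Nat) → μ) 2)) → Nat → Nat) (λ (ρ : elimNat (λ (t : Nat) → Type₀) (Vec Nat 3) ((λ (x : Nat → Type₀ → Type₀) → x) (λ (φ : Nat) → λ (ζ : Type₀) → ζ)) 1) → λ (r : Nat) → 7)
  ~> refl (Vec Nat 3 → Nat → Nat) (λ (μ : elimNat (λ (ρ : Nat) → Type₀) (Vec Nat 3) ((λ (t : Nat → Type₀ → Type₀) → t) (λ (x : Nat) → λ (φ : Type₀) → φ)) 1) → λ (ζ : Nat) → 7)
  ~> refl (Vec Nat 3 → Nat → Nat) (λ (μ : (λ (ρ : Nat → Type₀ → Type₀) → ρ) (λ (t : Nat) → λ (x : Type₀) → x) 0 (elimNat (λ (φ : Nat) → Type₀) (Vec Nat 3) ((λ (ζ : Nat → Type₀ → Type₀) → ζ) (λ (r : Nat) → λ (β : Type₀) → β)) 0)) → λ (ε : Nat) → 7)
  ~> refl (Vec Nat 3 → Nat → Nat) (λ (μ : (λ (ρ : Nat) → λ (t : Type₀) → t) 0 (elimNat (λ (x : Nat) → Type₀) (Vec Nat 3) ((λ (φ : Nat → Type₀ → Type₀) → φ) (λ (ζ : Nat) → λ (r : Type₀) → r)) 0)) → λ (β : Nat) → 7)
  ~> refl (Vec Nat 3 → Nat → Nat) (λ (μ : (λ (ρ : Type₀) → ρ) (elimNat (λ (t : Nat) → Type₀) (Vec Nat 3) ((λ (x : Nat → Type₀ → Type₀) → x) (λ (φ : Nat) → λ (ζ : Type₀) → ζ)) 0)) → λ (r : Nat) → 7)
  ~> refl (Vec Nat 3 → Nat → Nat) (λ (μ : elimNat (λ (ρ : Nat) → Type₀) (Vec Nat 3) ((λ (t : Nat → Type₀ → Type₀) → t) (λ (x : Nat) → λ (φ : Type₀) → φ)) 0) → λ (ζ : Nat) → 7)
  ~> refl (Vec Nat 3 → Nat → Nat) (λ (μ : Vec Nat 3) → λ (ρ : Nat) → 7)
inferred type:
  Eq (Vec Nat 3 → Nat → Nat) (λ (μ : Vec Nat 3) → λ (ρ : Nat) → 7) (λ (t : Vec Nat 3) → λ (x : Nat) → 7)


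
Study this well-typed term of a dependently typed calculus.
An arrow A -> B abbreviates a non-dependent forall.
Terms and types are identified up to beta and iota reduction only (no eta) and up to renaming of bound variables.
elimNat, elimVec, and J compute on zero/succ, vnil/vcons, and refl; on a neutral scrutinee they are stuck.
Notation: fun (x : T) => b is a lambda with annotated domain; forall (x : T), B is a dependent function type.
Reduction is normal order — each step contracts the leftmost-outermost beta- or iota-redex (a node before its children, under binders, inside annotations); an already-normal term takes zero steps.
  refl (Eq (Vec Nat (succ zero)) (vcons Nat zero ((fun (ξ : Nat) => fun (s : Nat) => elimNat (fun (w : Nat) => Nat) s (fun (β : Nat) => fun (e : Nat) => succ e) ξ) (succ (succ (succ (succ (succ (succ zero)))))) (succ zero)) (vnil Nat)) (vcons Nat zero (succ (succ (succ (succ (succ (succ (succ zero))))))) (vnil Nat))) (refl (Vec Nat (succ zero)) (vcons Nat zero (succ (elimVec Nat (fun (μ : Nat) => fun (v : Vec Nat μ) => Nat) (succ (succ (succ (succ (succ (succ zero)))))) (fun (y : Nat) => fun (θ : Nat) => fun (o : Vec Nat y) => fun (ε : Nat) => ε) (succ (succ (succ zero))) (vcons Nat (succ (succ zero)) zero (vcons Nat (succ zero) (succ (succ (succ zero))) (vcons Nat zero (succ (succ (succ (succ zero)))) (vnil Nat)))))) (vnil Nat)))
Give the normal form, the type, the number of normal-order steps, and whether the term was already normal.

reduced normal form:
  refl (Eq (Vec Nat (succ zero)) (vcons Nat zero (succ (succ (succ (succ (succ (succ (succ zero))))))) (vnil Nat)) (vcons Nat zero (succ (succ (succ (succ (succ (succ (succ zero))))))) (vnil Nat))) (refl (Vec Nat (succ zero)) (vcons Nat zero (succ (succ (succ (succ (succ (succ (succ zero))))))) (vnil Nat)))
inferred type:
  Eq (Eq (Vec Nat (succ zero)) (vcons Nat zero (succ (succ (succ (succ (succ (succ (succ zero))))))) (vnil Nat)) (vcons Nat zero (succ (succ (succ (succ (succ (succ (succ zero))))))) (vnil Nat))) (refl (Vec Nat (succ zero)) (vcons Nat zero (succ (succ (succ (succ (succ (succ (succ zero))))))) (vnil Nat))) (refl (Vec Nat (succ zero)) (vcons Nat zero (succ (succ (succ (succ (succ (succ (succ zero))))))) (vnil Nat)))
steps to reach normal form (normal order): 37
term was already normal: no
first redex: a beta-redex


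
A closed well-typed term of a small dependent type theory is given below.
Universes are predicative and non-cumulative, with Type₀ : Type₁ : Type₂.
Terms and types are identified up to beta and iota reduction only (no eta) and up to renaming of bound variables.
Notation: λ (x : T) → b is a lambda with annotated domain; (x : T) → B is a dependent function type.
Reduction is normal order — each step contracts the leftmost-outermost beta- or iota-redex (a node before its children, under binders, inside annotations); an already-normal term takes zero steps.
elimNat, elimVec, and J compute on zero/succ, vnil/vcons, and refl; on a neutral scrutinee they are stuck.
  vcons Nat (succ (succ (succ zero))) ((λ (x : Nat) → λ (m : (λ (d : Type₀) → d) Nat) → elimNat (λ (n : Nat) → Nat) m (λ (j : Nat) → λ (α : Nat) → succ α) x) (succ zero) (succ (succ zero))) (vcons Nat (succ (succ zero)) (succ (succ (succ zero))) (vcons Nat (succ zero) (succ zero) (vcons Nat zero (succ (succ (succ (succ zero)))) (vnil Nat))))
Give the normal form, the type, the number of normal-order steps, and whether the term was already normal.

reduced normal form:
  vcons Nat (succ (succ (succ zero))) (succ (succ (succ zero))) (vcons Nat (succ (succ zero)) (succ (succ (succ zero))) (vcons Nat (succ zero) (succ zero) (vcons Nat zero (succ (succ (succ (succ zero)))) (vnil Nat))))
the term's type:
  Vec Nat (succ (succ (succ (succ zero))))
normal-order step count: 6
term was already normal: no
first redex: a beta-redex


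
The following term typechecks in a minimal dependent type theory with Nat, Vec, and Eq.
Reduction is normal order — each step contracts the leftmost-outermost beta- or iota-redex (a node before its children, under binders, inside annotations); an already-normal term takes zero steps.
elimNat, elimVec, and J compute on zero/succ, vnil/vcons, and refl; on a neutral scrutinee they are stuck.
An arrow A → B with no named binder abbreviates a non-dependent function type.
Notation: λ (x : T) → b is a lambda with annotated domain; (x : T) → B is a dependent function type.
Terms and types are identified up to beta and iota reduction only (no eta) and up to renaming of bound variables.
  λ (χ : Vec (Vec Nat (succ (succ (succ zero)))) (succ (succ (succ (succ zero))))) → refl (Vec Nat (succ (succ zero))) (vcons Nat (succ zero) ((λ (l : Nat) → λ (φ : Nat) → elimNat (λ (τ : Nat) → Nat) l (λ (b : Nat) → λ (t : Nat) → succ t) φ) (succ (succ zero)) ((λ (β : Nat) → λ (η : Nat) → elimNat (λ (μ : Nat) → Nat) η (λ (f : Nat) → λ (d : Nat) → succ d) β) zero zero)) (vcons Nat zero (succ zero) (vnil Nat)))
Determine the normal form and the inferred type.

reduced normal form:
  λ (χ : Vec (Vec Nat (succ (succ (succ zero)))) (succ (succ (succ (succ zero))))) → refl (Vec Nat (succ (succ zero))) (vcons Nat (succ zero) (succ (succ zero)) (vcons Nat zero (succ zero) (vnil Nat)))
inferred type:
  Vec (Vec Nat (succ (succ (succ zero)))) (succ (succ (succ (succ zero)))) → Eq (Vec Nat (succ (succ zero))) (vcons Nat (succ zero) (succ (succ zero)) (vcons Nat zero (succ zero) (vnil Nat))) (vcons Nat (succ zero) (succ (succ zero)) (vcons Nat zero (succ zero) (vnil Nat)))
observation: the term reaches its normal form after 6 normal-order steps.


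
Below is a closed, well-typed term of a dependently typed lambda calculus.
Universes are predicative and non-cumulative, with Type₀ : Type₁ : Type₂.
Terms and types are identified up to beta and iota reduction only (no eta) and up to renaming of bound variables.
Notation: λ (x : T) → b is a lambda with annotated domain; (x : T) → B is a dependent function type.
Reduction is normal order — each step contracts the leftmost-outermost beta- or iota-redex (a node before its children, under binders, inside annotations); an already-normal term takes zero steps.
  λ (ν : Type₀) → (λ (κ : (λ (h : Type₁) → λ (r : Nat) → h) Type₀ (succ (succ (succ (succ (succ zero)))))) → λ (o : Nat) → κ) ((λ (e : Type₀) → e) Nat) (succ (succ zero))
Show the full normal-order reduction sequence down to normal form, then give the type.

reduction (normal order):
  λ (ν : Type₀) → (λ (κ : (λ (h : Type₁) → λ (r : Nat) → h) Type₀ (succ (succ (succ (succ (succ zero)))))) → λ (o : Nat) → κ) ((λ (e : Type₀) → e) Nat) (succ (succ zero))
  ~> λ (ν : Type₀) → (λ (κ : Nat) → (λ (h : Type₀) → h) Nat) (succ (succ zero))
  ~> λ (ν : Type₀) → (λ (κ : Type₀) → κ) Nat
  ~> λ (ν : Type₀) → Nat
inferred type:
  (ν : Type₀) → Type₀


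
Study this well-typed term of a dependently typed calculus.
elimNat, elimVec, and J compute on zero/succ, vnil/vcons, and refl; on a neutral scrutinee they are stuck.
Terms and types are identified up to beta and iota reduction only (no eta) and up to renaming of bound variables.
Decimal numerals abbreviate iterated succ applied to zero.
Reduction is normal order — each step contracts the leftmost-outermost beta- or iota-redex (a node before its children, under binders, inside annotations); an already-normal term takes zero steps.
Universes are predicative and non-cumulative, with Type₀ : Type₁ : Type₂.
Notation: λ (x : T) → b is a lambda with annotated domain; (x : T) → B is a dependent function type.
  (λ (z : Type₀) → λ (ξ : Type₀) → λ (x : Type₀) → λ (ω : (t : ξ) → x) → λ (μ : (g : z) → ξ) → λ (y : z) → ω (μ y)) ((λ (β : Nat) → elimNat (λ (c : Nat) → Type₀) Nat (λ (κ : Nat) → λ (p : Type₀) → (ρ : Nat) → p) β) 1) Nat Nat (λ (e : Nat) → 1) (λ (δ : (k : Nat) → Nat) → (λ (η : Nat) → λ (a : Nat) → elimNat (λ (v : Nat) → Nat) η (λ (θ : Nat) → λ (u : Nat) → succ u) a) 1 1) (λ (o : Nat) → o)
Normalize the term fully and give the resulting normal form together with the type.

reduced normal form:
  1
the term's type:
  Nat
observation: contracting a beta-redex first, the term normalizes in 7 steps.


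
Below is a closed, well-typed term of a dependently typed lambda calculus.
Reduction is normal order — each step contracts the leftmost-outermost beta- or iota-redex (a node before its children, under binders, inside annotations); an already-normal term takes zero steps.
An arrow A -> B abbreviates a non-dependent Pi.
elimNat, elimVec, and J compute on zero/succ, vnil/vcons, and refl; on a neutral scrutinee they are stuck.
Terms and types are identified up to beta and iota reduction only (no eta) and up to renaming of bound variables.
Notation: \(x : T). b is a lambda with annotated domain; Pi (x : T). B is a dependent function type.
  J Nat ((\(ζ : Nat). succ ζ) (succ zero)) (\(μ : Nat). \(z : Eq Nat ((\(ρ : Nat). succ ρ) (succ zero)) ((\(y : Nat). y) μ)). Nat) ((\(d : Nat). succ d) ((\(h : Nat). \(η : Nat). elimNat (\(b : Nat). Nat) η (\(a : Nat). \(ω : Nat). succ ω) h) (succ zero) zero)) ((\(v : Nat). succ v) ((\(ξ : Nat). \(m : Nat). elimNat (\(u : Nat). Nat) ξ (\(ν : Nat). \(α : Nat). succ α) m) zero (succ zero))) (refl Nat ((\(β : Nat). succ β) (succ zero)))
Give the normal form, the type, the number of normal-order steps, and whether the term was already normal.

resulting normal form:
  succ (succ zero)
type:
  Nat
steps to reach normal form (normal order): 8
term was already normal: no
first redex: a J iota-redex


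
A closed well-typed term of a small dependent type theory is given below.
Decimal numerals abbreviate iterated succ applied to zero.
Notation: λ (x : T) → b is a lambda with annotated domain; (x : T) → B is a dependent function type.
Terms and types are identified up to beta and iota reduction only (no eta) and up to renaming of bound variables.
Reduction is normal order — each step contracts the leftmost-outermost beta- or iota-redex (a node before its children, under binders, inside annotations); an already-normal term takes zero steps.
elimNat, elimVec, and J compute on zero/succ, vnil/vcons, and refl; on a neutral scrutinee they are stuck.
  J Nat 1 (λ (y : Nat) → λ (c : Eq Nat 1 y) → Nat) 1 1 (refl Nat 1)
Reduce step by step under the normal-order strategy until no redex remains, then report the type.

normal-order reduction sequence:
  J Nat 1 (λ (y : Nat) → λ (c : Eq Nat 1 y) → Nat) 1 1 (refl Nat 1)
  ~> 1
type:
  Nat


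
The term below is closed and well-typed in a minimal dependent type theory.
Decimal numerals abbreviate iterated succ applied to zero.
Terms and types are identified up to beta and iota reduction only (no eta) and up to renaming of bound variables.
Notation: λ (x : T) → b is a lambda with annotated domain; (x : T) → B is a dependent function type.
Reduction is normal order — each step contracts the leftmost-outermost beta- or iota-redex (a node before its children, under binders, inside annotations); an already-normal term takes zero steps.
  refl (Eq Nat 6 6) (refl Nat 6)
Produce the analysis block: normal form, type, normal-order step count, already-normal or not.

normal form:
  refl (Eq Nat 6 6) (refl Nat 6)
inferred type:
  Eq (Eq Nat 6 6) (refl Nat 6) (refl Nat 6)
normal-order step count: 0
started in normal form: yes


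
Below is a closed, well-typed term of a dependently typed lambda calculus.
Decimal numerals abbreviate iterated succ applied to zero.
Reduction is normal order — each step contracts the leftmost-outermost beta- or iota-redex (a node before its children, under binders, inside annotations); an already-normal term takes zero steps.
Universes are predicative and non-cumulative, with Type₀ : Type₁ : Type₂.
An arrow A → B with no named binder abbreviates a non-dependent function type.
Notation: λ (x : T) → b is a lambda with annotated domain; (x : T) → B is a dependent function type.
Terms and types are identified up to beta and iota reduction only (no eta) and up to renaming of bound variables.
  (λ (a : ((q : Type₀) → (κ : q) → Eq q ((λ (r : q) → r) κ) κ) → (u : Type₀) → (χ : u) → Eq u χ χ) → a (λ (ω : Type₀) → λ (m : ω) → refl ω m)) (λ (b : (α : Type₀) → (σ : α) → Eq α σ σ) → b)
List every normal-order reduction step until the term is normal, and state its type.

normal-order reduction:
  (λ (a : ((q : Type₀) → (κ : q) → Eq q ((λ (r : q) → r) κ) κ) → (u : Type₀) → (χ : u) → Eq u χ χ) → a (λ (ω : Type₀) → λ (m : ω) → refl ω m)) (λ (b : (α : Type₀) → (σ : α) → Eq α σ σ) → b)
  ~> (λ (a : (q : Type₀) → (κ : q) → Eq q κ κ) → a) (λ (r : Type₀) → λ (u : r) → refl r u)
  ~> λ (a : Type₀) → λ (q : a) → refl a q
the term's type:
  (a : Type₀) → (q : a) → Eq a q q


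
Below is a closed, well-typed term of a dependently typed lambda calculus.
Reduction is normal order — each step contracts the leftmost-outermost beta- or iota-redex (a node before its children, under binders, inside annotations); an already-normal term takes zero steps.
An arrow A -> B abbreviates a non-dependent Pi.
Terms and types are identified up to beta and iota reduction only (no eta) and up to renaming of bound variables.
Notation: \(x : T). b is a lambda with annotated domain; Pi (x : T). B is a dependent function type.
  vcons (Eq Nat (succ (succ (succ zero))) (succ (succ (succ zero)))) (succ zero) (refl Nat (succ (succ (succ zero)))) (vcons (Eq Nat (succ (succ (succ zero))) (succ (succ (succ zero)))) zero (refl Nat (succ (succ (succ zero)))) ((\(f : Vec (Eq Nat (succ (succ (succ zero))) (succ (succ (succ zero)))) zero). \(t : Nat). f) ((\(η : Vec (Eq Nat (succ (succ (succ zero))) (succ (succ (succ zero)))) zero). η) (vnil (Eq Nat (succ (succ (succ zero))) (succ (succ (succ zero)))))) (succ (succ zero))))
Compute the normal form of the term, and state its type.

resulting normal form:
  vcons (Eq Nat (succ (succ (succ zero))) (succ (succ (succ zero)))) (succ zero) (refl Nat (succ (succ (succ zero)))) (vcons (Eq Nat (succ (succ (succ zero))) (succ (succ (succ zero)))) zero (refl Nat (succ (succ (succ zero)))) (vnil (Eq Nat (succ (succ (succ zero))) (succ (succ (succ zero))))))
the term's type:
  Vec (Eq Nat (succ (succ (succ zero))) (succ (succ (succ zero)))) (succ (succ zero))
observation: 3 normal-order steps normalize the term, beginning with a beta-redex.


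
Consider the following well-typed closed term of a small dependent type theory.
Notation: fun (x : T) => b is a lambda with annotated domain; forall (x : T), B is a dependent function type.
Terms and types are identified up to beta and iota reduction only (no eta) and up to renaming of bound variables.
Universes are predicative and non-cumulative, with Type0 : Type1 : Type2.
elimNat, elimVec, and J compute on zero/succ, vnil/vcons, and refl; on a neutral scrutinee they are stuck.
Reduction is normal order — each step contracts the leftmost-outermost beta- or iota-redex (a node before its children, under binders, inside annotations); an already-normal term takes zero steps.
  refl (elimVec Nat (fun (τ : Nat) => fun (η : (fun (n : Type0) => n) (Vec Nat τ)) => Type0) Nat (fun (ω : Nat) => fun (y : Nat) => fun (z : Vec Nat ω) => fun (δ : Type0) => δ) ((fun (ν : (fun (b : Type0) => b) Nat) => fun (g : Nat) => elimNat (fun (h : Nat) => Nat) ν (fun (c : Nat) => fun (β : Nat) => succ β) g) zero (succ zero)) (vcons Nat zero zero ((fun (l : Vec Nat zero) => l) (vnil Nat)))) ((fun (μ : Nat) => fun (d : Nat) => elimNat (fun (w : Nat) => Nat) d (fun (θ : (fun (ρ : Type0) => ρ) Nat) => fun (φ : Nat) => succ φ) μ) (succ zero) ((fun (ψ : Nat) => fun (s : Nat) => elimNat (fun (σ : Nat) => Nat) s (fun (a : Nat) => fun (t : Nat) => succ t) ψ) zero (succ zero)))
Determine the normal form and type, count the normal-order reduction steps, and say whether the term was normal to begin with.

resulting normal form:
  refl Nat (succ (succ zero))
the term's type:
  Eq Nat (succ (succ zero)) (succ (succ zero))
steps to reach normal form (normal order): 17
already normal: no
first redex: an elimVec iota-redex


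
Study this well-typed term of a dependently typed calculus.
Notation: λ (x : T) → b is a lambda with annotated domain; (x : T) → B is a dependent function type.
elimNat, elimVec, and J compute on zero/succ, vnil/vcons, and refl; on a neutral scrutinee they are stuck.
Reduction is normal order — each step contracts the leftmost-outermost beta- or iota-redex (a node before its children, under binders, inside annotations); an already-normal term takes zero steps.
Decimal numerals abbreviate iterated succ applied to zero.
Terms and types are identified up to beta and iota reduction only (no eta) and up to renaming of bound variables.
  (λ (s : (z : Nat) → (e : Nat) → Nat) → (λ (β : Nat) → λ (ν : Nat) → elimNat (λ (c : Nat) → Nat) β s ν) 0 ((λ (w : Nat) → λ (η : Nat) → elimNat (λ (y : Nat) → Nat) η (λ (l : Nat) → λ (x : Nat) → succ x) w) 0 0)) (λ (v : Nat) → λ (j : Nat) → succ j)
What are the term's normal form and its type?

normal form:
  0
the term's type:
  Nat
observation: 7 normal-order steps separate the term from its normal form.


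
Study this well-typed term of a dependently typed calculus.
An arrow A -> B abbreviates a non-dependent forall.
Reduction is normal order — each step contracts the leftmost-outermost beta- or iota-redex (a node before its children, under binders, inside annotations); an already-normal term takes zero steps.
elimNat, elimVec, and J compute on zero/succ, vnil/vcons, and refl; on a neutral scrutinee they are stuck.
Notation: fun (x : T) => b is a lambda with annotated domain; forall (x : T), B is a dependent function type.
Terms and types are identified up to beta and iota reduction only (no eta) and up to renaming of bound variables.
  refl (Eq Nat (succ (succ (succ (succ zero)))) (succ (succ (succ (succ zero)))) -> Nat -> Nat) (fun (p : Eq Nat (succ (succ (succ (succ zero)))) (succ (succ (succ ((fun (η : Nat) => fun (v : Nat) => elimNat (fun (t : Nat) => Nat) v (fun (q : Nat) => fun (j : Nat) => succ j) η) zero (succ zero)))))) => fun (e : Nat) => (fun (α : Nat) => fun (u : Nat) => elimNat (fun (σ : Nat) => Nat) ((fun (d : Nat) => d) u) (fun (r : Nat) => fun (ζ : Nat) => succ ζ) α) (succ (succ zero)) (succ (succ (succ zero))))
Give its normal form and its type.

reduced normal form:
  refl (Eq Nat (succ (succ (succ (succ zero)))) (succ (succ (succ (succ zero)))) -> Nat -> Nat) (fun (p : Eq Nat (succ (succ (succ (succ zero)))) (succ (succ (succ (succ zero))))) => fun (η : Nat) => succ (succ (succ (succ (succ zero)))))
the term's type:
  Eq (Eq Nat (succ (succ (succ (succ zero)))) (succ (succ (succ (succ zero)))) -> Nat -> Nat) (fun (p : Eq Nat (succ (succ (succ (succ zero)))) (succ (succ (succ (succ zero))))) => fun (η : Nat) => succ (succ (succ (succ (succ zero))))) (fun (v : Eq Nat (succ (succ (succ (succ zero)))) (succ (succ (succ (succ zero))))) => fun (t : Nat) => succ (succ (succ (succ (succ zero)))))


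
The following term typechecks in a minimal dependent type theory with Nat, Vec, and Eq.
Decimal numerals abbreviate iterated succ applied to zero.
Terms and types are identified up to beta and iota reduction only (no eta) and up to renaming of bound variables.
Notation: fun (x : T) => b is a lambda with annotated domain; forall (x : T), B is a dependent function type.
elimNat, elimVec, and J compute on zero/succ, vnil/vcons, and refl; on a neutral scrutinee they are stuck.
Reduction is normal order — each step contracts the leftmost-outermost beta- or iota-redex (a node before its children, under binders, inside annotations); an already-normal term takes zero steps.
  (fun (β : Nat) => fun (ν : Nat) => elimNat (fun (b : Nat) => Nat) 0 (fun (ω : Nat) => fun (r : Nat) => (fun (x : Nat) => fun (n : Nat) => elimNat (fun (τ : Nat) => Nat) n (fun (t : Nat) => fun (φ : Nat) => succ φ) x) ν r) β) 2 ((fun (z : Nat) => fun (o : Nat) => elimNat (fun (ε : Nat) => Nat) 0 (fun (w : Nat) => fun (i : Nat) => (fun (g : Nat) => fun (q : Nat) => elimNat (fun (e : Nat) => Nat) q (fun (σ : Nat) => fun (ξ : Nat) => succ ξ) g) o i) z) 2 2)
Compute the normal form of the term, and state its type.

normal form:
  8
the term's type:
  Nat
observation: 93 normal-order steps normalize the term, beginning with a beta-redex.


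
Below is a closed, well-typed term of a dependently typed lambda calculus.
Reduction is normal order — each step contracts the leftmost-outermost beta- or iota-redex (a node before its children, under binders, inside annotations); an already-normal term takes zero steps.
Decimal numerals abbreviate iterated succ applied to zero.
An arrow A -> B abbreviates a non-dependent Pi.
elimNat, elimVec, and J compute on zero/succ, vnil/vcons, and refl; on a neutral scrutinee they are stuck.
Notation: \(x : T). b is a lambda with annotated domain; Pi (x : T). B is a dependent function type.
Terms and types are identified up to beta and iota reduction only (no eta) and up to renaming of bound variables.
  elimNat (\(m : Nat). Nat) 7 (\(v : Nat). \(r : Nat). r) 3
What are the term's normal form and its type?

reduced normal form:
  7
inferred type:
  Nat


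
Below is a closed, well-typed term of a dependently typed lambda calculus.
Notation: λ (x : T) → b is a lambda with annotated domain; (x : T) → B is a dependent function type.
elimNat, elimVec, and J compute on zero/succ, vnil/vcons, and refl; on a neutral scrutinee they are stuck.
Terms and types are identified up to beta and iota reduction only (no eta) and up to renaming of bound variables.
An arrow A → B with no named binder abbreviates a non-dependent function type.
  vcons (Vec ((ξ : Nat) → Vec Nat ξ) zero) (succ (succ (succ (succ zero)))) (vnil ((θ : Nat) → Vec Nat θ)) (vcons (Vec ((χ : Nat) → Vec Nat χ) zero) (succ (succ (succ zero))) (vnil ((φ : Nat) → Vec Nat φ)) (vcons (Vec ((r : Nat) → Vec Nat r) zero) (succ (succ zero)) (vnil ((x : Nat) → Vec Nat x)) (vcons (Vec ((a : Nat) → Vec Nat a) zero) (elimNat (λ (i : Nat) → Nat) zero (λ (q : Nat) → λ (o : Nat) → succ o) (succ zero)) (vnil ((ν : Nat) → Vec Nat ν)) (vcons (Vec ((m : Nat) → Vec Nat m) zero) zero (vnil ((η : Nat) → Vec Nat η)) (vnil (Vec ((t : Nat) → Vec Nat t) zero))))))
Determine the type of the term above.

type:
  Vec (Vec ((ξ : Nat) → Vec Nat ξ) zero) (succ (succ (succ (succ (succ zero)))))


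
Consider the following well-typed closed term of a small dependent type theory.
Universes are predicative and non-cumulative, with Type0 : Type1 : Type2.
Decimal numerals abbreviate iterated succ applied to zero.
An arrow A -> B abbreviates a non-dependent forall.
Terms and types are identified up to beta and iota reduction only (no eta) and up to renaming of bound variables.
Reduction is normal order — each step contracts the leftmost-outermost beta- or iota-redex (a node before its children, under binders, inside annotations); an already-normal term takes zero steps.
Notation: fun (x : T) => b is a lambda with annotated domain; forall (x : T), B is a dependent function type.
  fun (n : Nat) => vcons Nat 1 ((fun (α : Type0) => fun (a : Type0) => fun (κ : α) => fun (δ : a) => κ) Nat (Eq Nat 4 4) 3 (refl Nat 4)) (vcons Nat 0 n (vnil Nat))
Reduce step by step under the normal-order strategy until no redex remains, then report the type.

reduction (normal order):
  fun (n : Nat) => vcons Nat 1 ((fun (α : Type0) => fun (a : Type0) => fun (κ : α) => fun (δ : a) => κ) Nat (Eq Nat 4 4) 3 (refl Nat 4)) (vcons Nat 0 n (vnil Nat))
  ~> fun (n : Nat) => vcons Nat 1 ((fun (α : Type0) => fun (a : Nat) => fun (κ : α) => a) (Eq Nat 4 4) 3 (refl Nat 4)) (vcons Nat 0 n (vnil Nat))
  ~> fun (n : Nat) => vcons Nat 1 ((fun (α : Nat) => fun (a : Eq Nat 4 4) => α) 3 (refl Nat 4)) (vcons Nat 0 n (vnil Nat))
  ~> fun (n : Nat) => vcons Nat 1 ((fun (α : Eq Nat 4 4) => 3) (refl Nat 4)) (vcons Nat 0 n (vnil Nat))
  ~> fun (n : Nat) => vcons Nat 1 3 (vcons Nat 0 n (vnil Nat))
inferred type:
  Nat -> Vec Nat 2


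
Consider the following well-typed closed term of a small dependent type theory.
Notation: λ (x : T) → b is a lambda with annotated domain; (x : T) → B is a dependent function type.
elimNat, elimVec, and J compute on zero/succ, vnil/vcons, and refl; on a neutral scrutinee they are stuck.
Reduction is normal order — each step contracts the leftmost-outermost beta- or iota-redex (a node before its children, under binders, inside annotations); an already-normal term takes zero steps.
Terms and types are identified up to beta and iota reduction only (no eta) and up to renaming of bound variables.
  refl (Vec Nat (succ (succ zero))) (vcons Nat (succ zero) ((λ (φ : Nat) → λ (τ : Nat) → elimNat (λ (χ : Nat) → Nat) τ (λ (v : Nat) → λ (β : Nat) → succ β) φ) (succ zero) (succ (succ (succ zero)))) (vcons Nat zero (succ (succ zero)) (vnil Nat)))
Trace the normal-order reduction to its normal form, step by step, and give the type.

normal-order reduction sequence:
  refl (Vec Nat (succ (succ zero))) (vcons Nat (succ zero) ((λ (φ : Nat) → λ (τ : Nat) → elimNat (λ (χ : Nat) → Nat) τ (λ (v : Nat) → λ (β : Nat) → succ β) φ) (succ zero) (succ (succ (succ zero)))) (vcons Nat zero (succ (succ zero)) (vnil Nat)))
  ~> refl (Vec Nat (succ (succ zero))) (vcons Nat (succ zero) ((λ (φ : Nat) → elimNat (λ (τ : Nat) → Nat) φ (λ (χ : Nat) → λ (v : Nat) → succ v) (succ zero)) (succ (succ (succ zero)))) (vcons Nat zero (succ (succ zero)) (vnil Nat)))
  ~> refl (Vec Nat (succ (succ zero))) (vcons Nat (succ zero) (elimNat (λ (φ : Nat) → Nat) (succ (succ (succ zero))) (λ (τ : Nat) → λ (χ : Nat) → succ χ) (succ zero)) (vcons Nat zero (succ (succ zero)) (vnil Nat)))
  ~> refl (Vec Nat (succ (succ zero))) (vcons Nat (succ zero) ((λ (φ : Nat) → λ (τ : Nat) → succ τ) zero (elimNat (λ (χ : Nat) → Nat) (succ (succ (succ zero))) (λ (v : Nat) → λ (β : Nat) → succ β) zero)) (vcons Nat zero (succ (succ zero)) (vnil Nat)))
  ~> refl (Vec Nat (succ (succ zero))) (vcons Nat (succ zero) ((λ (φ : Nat) → succ φ) (elimNat (λ (τ : Nat) → Nat) (succ (succ (succ zero))) (λ (χ : Nat) → λ (v : Nat) → succ v) zero)) (vcons Nat zero (succ (succ zero)) (vnil Nat)))
  ~> refl (Vec Nat (succ (succ zero))) (vcons Nat (succ zero) (succ (elimNat (λ (φ : Nat) → Nat) (succ (succ (succ zero))) (λ (τ : Nat) → λ (χ : Nat) → succ χ) zero)) (vcons Nat zero (succ (succ zero)) (vnil Nat)))
  ~> refl (Vec Nat (succ (succ zero))) (vcons Nat (succ zero) (succ (succ (succ (succ zero)))) (vcons Nat zero (succ (succ zero)) (vnil Nat)))
type:
  Eq (Vec Nat (succ (succ zero))) (vcons Nat (succ zero) (succ (succ (succ (succ zero)))) (vcons Nat zero (succ (succ zero)) (vnil Nat))) (vcons Nat (succ zero) (succ (succ (succ (succ zero)))) (vcons Nat zero (succ (succ zero)) (vnil Nat)))


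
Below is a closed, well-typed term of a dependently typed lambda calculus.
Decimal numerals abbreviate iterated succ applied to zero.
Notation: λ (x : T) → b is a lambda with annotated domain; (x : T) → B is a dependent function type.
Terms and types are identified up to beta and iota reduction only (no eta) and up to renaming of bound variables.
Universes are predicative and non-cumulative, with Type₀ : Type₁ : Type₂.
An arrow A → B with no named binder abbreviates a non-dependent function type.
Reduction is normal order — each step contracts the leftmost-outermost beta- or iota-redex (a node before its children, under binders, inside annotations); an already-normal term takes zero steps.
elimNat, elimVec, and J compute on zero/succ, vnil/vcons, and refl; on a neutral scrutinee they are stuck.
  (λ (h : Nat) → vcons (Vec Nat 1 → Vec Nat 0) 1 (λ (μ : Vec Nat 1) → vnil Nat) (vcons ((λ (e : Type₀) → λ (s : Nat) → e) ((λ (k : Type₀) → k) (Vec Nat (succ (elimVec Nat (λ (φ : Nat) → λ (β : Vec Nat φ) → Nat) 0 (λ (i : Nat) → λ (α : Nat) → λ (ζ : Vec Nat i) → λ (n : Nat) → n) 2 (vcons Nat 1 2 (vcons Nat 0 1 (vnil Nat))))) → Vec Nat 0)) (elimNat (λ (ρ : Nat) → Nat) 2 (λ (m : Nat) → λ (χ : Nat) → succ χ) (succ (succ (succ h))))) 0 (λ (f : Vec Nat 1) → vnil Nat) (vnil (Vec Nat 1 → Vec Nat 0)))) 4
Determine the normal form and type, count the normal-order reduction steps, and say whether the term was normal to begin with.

resulting normal form:
  vcons (Vec Nat 1 → Vec Nat 0) 1 (λ (h : Vec Nat 1) → vnil Nat) (vcons (Vec Nat 1 → Vec Nat 0) 0 (λ (μ : Vec Nat 1) → vnil Nat) (vnil (Vec Nat 1 → Vec Nat 0)))
type:
  Vec (Vec Nat 1 → Vec Nat 0) 2
reduction steps (normal order): 15
started in normal form: no
first redex: a beta-redex


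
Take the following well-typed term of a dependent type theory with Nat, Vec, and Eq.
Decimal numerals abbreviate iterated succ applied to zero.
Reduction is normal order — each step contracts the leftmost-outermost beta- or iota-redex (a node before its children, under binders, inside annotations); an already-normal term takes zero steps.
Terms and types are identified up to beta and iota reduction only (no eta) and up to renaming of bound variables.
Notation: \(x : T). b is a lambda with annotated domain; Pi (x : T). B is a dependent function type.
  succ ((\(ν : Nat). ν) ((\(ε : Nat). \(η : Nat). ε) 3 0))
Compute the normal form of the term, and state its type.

normal form:
  4
inferred type:
  Nat


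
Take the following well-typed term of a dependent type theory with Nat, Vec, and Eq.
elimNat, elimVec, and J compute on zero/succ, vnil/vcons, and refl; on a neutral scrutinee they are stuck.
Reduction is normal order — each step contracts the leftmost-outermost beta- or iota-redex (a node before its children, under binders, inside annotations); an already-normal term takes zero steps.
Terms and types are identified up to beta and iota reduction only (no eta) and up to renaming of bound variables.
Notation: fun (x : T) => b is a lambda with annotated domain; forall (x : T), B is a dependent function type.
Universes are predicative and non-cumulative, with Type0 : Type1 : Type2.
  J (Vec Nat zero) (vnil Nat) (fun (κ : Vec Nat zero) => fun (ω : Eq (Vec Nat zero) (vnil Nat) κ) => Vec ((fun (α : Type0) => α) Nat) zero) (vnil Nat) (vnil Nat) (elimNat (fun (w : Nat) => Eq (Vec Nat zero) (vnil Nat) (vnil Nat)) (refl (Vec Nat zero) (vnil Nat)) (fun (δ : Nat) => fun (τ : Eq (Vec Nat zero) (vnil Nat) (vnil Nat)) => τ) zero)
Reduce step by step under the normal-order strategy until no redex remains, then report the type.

reduction (normal order):
  J (Vec Nat zero) (vnil Nat) (fun (κ : Vec Nat zero) => fun (ω : Eq (Vec Nat zero) (vnil Nat) κ) => Vec ((fun (α : Type0) => α) Nat) zero) (vnil Nat) (vnil Nat) (elimNat (fun (w : Nat) => Eq (Vec Nat zero) (vnil Nat) (vnil Nat)) (refl (Vec Nat zero) (vnil Nat)) (fun (δ : Nat) => fun (τ : Eq (Vec Nat zero) (vnil Nat) (vnil Nat)) => τ) zero)
  ~> J (Vec Nat zero) (vnil Nat) (fun (κ : Vec Nat zero) => fun (ω : Eq (Vec Nat zero) (vnil Nat) κ) => Vec Nat zero) (vnil Nat) (vnil Nat) (elimNat (fun (α : Nat) => Eq (Vec Nat zero) (vnil Nat) (vnil Nat)) (refl (Vec Nat zero) (vnil Nat)) (fun (w : Nat) => fun (δ : Eq (Vec Nat zero) (vnil Nat) (vnil Nat)) => δ) zero)
  ~> J (Vec Nat zero) (vnil Nat) (fun (κ : Vec Nat zero) => fun (ω : Eq (Vec Nat zero) (vnil Nat) κ) => Vec Nat zero) (vnil Nat) (vnil Nat) (refl (Vec Nat zero) (vnil Nat))
  ~> vnil Nat
the term's type:
  Vec Nat zero


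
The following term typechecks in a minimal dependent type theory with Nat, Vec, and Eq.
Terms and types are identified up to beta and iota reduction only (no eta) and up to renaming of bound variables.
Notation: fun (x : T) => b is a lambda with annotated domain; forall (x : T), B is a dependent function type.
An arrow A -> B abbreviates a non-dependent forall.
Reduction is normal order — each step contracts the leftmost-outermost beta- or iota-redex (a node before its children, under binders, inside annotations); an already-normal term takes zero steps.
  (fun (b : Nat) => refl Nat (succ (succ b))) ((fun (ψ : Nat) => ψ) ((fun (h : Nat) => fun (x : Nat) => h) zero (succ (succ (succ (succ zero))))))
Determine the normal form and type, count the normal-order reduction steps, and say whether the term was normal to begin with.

resulting normal form:
  refl Nat (succ (succ zero))
the term's type:
  Eq Nat (succ (succ zero)) (succ (succ zero))
steps to reach normal form (normal order): 4
term was already normal: no
first contracted redex: a beta-redex


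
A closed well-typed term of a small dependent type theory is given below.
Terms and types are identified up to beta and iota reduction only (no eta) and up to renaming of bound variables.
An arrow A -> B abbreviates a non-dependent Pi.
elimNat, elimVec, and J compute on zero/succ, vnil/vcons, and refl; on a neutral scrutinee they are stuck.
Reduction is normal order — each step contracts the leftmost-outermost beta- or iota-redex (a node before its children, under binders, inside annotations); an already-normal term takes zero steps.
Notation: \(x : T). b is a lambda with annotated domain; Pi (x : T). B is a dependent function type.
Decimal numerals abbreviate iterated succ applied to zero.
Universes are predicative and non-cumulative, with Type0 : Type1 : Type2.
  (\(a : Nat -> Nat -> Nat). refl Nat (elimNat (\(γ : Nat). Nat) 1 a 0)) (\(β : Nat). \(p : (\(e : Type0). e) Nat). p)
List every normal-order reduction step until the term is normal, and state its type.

reduction (normal order):
  (\(a : Nat -> Nat -> Nat). refl Nat (elimNat (\(γ : Nat). Nat) 1 a 0)) (\(β : Nat). \(p : (\(e : Type0). e) Nat). p)
  ~> refl Nat (elimNat (\(a : Nat). Nat) 1 (\(γ : Nat). \(β : (\(p : Type0). p) Nat). β) 0)
  ~> refl Nat 1
the term's type:
  Eq Nat 1 1


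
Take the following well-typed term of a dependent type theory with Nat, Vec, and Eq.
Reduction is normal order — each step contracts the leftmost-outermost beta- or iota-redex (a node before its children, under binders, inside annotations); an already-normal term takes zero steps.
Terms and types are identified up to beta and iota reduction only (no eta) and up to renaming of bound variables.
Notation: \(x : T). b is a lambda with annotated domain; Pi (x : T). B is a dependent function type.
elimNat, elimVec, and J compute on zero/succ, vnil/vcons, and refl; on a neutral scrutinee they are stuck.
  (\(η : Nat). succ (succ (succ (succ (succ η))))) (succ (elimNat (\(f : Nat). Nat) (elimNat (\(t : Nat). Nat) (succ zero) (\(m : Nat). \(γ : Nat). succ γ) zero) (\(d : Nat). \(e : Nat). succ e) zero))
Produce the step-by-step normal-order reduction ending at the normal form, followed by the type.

normal-order reduction:
  (\(η : Nat). succ (succ (succ (succ (succ η))))) (succ (elimNat (\(f : Nat). Nat) (elimNat (\(t : Nat). Nat) (succ zero) (\(m : Nat). \(γ : Nat). succ γ) zero) (\(d : Nat). \(e : Nat). succ e) zero))
  ~> succ (succ (succ (succ (succ (succ (elimNat (\(η : Nat). Nat) (elimNat (\(f : Nat). Nat) (succ zero) (\(t : Nat). \(m : Nat). succ m) zero) (\(γ : Nat). \(d : Nat). succ d) zero))))))
  ~> succ (succ (succ (succ (succ (succ (elimNat (\(η : Nat). Nat) (succ zero) (\(f : Nat). \(t : Nat). succ t) zero))))))
  ~> succ (succ (succ (succ (succ (succ (succ zero))))))
type:
  Nat


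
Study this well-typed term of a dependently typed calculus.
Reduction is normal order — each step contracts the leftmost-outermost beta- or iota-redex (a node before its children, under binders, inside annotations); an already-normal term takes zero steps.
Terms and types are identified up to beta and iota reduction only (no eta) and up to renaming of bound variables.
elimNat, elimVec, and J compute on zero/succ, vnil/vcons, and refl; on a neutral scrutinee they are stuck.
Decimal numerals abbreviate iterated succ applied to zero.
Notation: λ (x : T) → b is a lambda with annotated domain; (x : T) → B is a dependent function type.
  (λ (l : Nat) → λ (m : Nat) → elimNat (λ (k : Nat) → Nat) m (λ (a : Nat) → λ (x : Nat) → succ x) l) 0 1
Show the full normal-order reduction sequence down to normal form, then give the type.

reduction (normal order):
  (λ (l : Nat) → λ (m : Nat) → elimNat (λ (k : Nat) → Nat) m (λ (a : Nat) → λ (x : Nat) → succ x) l) 0 1
  ~> (λ (l : Nat) → elimNat (λ (m : Nat) → Nat) l (λ (k : Nat) → λ (a : Nat) → succ a) 0) 1
  ~> elimNat (λ (l : Nat) → Nat) 1 (λ (m : Nat) → λ (k : Nat) → succ k) 0
  ~> 1
the term's type:
  Nat


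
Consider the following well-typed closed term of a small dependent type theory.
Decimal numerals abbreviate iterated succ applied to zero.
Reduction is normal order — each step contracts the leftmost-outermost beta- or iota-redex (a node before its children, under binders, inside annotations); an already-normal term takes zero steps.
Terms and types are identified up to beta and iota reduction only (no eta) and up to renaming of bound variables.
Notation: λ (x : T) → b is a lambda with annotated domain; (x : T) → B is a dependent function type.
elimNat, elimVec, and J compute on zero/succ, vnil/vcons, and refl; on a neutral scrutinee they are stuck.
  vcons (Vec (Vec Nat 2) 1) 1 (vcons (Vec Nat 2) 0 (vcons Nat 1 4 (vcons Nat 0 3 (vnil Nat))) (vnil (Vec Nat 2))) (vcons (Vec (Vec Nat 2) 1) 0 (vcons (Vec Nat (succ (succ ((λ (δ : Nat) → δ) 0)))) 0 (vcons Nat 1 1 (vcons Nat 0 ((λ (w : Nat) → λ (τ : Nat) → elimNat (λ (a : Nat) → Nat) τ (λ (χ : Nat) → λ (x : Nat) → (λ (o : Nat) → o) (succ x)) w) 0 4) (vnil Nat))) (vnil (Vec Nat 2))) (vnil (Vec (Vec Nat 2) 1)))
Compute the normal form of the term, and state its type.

reduced normal form:
  vcons (Vec (Vec Nat 2) 1) 1 (vcons (Vec Nat 2) 0 (vcons Nat 1 4 (vcons Nat 0 3 (vnil Nat))) (vnil (Vec Nat 2))) (vcons (Vec (Vec Nat 2) 1) 0 (vcons (Vec Nat 2) 0 (vcons Nat 1 1 (vcons Nat 0 4 (vnil Nat))) (vnil (Vec Nat 2))) (vnil (Vec (Vec Nat 2) 1)))
inferred type:
  Vec (Vec (Vec Nat 2) 1) 2
observation: the leftmost-outermost redex is a beta-redex, and normalization takes 4 steps.
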